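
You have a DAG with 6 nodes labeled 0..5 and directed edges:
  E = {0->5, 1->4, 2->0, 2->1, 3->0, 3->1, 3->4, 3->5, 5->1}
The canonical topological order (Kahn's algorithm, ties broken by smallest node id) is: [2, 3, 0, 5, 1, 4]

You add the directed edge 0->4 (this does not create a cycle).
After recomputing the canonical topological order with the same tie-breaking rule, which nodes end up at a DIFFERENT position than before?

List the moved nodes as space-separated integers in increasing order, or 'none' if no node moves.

Old toposort: [2, 3, 0, 5, 1, 4]
Added edge 0->4
Recompute Kahn (smallest-id tiebreak):
  initial in-degrees: [2, 3, 0, 0, 3, 2]
  ready (indeg=0): [2, 3]
  pop 2: indeg[0]->1; indeg[1]->2 | ready=[3] | order so far=[2]
  pop 3: indeg[0]->0; indeg[1]->1; indeg[4]->2; indeg[5]->1 | ready=[0] | order so far=[2, 3]
  pop 0: indeg[4]->1; indeg[5]->0 | ready=[5] | order so far=[2, 3, 0]
  pop 5: indeg[1]->0 | ready=[1] | order so far=[2, 3, 0, 5]
  pop 1: indeg[4]->0 | ready=[4] | order so far=[2, 3, 0, 5, 1]
  pop 4: no out-edges | ready=[] | order so far=[2, 3, 0, 5, 1, 4]
New canonical toposort: [2, 3, 0, 5, 1, 4]
Compare positions:
  Node 0: index 2 -> 2 (same)
  Node 1: index 4 -> 4 (same)
  Node 2: index 0 -> 0 (same)
  Node 3: index 1 -> 1 (same)
  Node 4: index 5 -> 5 (same)
  Node 5: index 3 -> 3 (same)
Nodes that changed position: none

Answer: none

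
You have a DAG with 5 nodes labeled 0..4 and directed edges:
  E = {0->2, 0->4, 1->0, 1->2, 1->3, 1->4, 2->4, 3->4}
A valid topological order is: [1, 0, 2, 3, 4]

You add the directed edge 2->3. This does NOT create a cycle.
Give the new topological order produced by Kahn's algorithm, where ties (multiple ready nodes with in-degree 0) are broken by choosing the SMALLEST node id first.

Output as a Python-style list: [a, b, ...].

Old toposort: [1, 0, 2, 3, 4]
Added edge: 2->3
Position of 2 (2) < position of 3 (3). Old order still valid.
Run Kahn's algorithm (break ties by smallest node id):
  initial in-degrees: [1, 0, 2, 2, 4]
  ready (indeg=0): [1]
  pop 1: indeg[0]->0; indeg[2]->1; indeg[3]->1; indeg[4]->3 | ready=[0] | order so far=[1]
  pop 0: indeg[2]->0; indeg[4]->2 | ready=[2] | order so far=[1, 0]
  pop 2: indeg[3]->0; indeg[4]->1 | ready=[3] | order so far=[1, 0, 2]
  pop 3: indeg[4]->0 | ready=[4] | order so far=[1, 0, 2, 3]
  pop 4: no out-edges | ready=[] | order so far=[1, 0, 2, 3, 4]
  Result: [1, 0, 2, 3, 4]

Answer: [1, 0, 2, 3, 4]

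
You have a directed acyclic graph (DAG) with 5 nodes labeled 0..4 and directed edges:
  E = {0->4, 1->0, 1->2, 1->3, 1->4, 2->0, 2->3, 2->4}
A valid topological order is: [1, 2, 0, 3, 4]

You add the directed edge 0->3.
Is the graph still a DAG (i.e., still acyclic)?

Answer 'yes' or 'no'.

Answer: yes

Derivation:
Given toposort: [1, 2, 0, 3, 4]
Position of 0: index 2; position of 3: index 3
New edge 0->3: forward
Forward edge: respects the existing order. Still a DAG, same toposort still valid.
Still a DAG? yes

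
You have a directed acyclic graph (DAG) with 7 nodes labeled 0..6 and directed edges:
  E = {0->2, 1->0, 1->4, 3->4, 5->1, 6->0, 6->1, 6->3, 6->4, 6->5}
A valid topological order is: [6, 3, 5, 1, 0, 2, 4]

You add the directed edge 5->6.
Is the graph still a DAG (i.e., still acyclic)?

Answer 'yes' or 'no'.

Given toposort: [6, 3, 5, 1, 0, 2, 4]
Position of 5: index 2; position of 6: index 0
New edge 5->6: backward (u after v in old order)
Backward edge: old toposort is now invalid. Check if this creates a cycle.
Does 6 already reach 5? Reachable from 6: [0, 1, 2, 3, 4, 5, 6]. YES -> cycle!
Still a DAG? no

Answer: no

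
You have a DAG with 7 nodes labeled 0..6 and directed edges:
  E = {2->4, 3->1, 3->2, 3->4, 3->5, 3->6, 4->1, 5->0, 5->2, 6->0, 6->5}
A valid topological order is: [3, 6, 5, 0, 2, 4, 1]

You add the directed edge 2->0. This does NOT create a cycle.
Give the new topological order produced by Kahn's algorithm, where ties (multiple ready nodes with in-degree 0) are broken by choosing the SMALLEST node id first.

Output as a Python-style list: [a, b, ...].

Old toposort: [3, 6, 5, 0, 2, 4, 1]
Added edge: 2->0
Position of 2 (4) > position of 0 (3). Must reorder: 2 must now come before 0.
Run Kahn's algorithm (break ties by smallest node id):
  initial in-degrees: [3, 2, 2, 0, 2, 2, 1]
  ready (indeg=0): [3]
  pop 3: indeg[1]->1; indeg[2]->1; indeg[4]->1; indeg[5]->1; indeg[6]->0 | ready=[6] | order so far=[3]
  pop 6: indeg[0]->2; indeg[5]->0 | ready=[5] | order so far=[3, 6]
  pop 5: indeg[0]->1; indeg[2]->0 | ready=[2] | order so far=[3, 6, 5]
  pop 2: indeg[0]->0; indeg[4]->0 | ready=[0, 4] | order so far=[3, 6, 5, 2]
  pop 0: no out-edges | ready=[4] | order so far=[3, 6, 5, 2, 0]
  pop 4: indeg[1]->0 | ready=[1] | order so far=[3, 6, 5, 2, 0, 4]
  pop 1: no out-edges | ready=[] | order so far=[3, 6, 5, 2, 0, 4, 1]
  Result: [3, 6, 5, 2, 0, 4, 1]

Answer: [3, 6, 5, 2, 0, 4, 1]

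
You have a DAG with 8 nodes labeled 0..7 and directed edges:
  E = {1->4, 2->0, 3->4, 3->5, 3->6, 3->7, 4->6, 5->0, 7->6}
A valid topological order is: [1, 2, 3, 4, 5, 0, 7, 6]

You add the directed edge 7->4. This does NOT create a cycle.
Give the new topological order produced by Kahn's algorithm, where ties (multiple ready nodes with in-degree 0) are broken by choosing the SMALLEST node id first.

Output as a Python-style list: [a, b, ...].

Old toposort: [1, 2, 3, 4, 5, 0, 7, 6]
Added edge: 7->4
Position of 7 (6) > position of 4 (3). Must reorder: 7 must now come before 4.
Run Kahn's algorithm (break ties by smallest node id):
  initial in-degrees: [2, 0, 0, 0, 3, 1, 3, 1]
  ready (indeg=0): [1, 2, 3]
  pop 1: indeg[4]->2 | ready=[2, 3] | order so far=[1]
  pop 2: indeg[0]->1 | ready=[3] | order so far=[1, 2]
  pop 3: indeg[4]->1; indeg[5]->0; indeg[6]->2; indeg[7]->0 | ready=[5, 7] | order so far=[1, 2, 3]
  pop 5: indeg[0]->0 | ready=[0, 7] | order so far=[1, 2, 3, 5]
  pop 0: no out-edges | ready=[7] | order so far=[1, 2, 3, 5, 0]
  pop 7: indeg[4]->0; indeg[6]->1 | ready=[4] | order so far=[1, 2, 3, 5, 0, 7]
  pop 4: indeg[6]->0 | ready=[6] | order so far=[1, 2, 3, 5, 0, 7, 4]
  pop 6: no out-edges | ready=[] | order so far=[1, 2, 3, 5, 0, 7, 4, 6]
  Result: [1, 2, 3, 5, 0, 7, 4, 6]

Answer: [1, 2, 3, 5, 0, 7, 4, 6]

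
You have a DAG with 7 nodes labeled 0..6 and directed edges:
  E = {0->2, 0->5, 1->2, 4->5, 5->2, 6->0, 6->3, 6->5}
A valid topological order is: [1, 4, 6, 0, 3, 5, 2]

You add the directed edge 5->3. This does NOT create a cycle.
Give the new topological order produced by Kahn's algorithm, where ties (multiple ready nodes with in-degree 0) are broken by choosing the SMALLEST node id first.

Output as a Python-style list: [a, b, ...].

Answer: [1, 4, 6, 0, 5, 2, 3]

Derivation:
Old toposort: [1, 4, 6, 0, 3, 5, 2]
Added edge: 5->3
Position of 5 (5) > position of 3 (4). Must reorder: 5 must now come before 3.
Run Kahn's algorithm (break ties by smallest node id):
  initial in-degrees: [1, 0, 3, 2, 0, 3, 0]
  ready (indeg=0): [1, 4, 6]
  pop 1: indeg[2]->2 | ready=[4, 6] | order so far=[1]
  pop 4: indeg[5]->2 | ready=[6] | order so far=[1, 4]
  pop 6: indeg[0]->0; indeg[3]->1; indeg[5]->1 | ready=[0] | order so far=[1, 4, 6]
  pop 0: indeg[2]->1; indeg[5]->0 | ready=[5] | order so far=[1, 4, 6, 0]
  pop 5: indeg[2]->0; indeg[3]->0 | ready=[2, 3] | order so far=[1, 4, 6, 0, 5]
  pop 2: no out-edges | ready=[3] | order so far=[1, 4, 6, 0, 5, 2]
  pop 3: no out-edges | ready=[] | order so far=[1, 4, 6, 0, 5, 2, 3]
  Result: [1, 4, 6, 0, 5, 2, 3]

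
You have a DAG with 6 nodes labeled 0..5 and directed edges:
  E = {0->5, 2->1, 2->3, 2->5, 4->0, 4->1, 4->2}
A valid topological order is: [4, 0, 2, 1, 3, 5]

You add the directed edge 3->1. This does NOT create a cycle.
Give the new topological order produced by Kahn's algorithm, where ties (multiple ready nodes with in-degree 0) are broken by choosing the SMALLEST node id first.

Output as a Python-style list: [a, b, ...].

Old toposort: [4, 0, 2, 1, 3, 5]
Added edge: 3->1
Position of 3 (4) > position of 1 (3). Must reorder: 3 must now come before 1.
Run Kahn's algorithm (break ties by smallest node id):
  initial in-degrees: [1, 3, 1, 1, 0, 2]
  ready (indeg=0): [4]
  pop 4: indeg[0]->0; indeg[1]->2; indeg[2]->0 | ready=[0, 2] | order so far=[4]
  pop 0: indeg[5]->1 | ready=[2] | order so far=[4, 0]
  pop 2: indeg[1]->1; indeg[3]->0; indeg[5]->0 | ready=[3, 5] | order so far=[4, 0, 2]
  pop 3: indeg[1]->0 | ready=[1, 5] | order so far=[4, 0, 2, 3]
  pop 1: no out-edges | ready=[5] | order so far=[4, 0, 2, 3, 1]
  pop 5: no out-edges | ready=[] | order so far=[4, 0, 2, 3, 1, 5]
  Result: [4, 0, 2, 3, 1, 5]

Answer: [4, 0, 2, 3, 1, 5]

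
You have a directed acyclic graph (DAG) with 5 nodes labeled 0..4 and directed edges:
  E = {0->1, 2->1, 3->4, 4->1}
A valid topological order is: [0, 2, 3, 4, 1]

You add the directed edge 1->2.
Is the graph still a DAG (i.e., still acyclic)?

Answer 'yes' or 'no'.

Given toposort: [0, 2, 3, 4, 1]
Position of 1: index 4; position of 2: index 1
New edge 1->2: backward (u after v in old order)
Backward edge: old toposort is now invalid. Check if this creates a cycle.
Does 2 already reach 1? Reachable from 2: [1, 2]. YES -> cycle!
Still a DAG? no

Answer: no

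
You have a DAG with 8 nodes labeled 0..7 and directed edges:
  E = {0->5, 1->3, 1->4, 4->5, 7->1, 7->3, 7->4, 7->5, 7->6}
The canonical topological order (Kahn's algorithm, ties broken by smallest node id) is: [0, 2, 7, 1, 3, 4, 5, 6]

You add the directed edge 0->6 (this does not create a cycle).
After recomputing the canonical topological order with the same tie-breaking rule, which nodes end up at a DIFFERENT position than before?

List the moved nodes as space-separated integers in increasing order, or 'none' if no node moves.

Answer: none

Derivation:
Old toposort: [0, 2, 7, 1, 3, 4, 5, 6]
Added edge 0->6
Recompute Kahn (smallest-id tiebreak):
  initial in-degrees: [0, 1, 0, 2, 2, 3, 2, 0]
  ready (indeg=0): [0, 2, 7]
  pop 0: indeg[5]->2; indeg[6]->1 | ready=[2, 7] | order so far=[0]
  pop 2: no out-edges | ready=[7] | order so far=[0, 2]
  pop 7: indeg[1]->0; indeg[3]->1; indeg[4]->1; indeg[5]->1; indeg[6]->0 | ready=[1, 6] | order so far=[0, 2, 7]
  pop 1: indeg[3]->0; indeg[4]->0 | ready=[3, 4, 6] | order so far=[0, 2, 7, 1]
  pop 3: no out-edges | ready=[4, 6] | order so far=[0, 2, 7, 1, 3]
  pop 4: indeg[5]->0 | ready=[5, 6] | order so far=[0, 2, 7, 1, 3, 4]
  pop 5: no out-edges | ready=[6] | order so far=[0, 2, 7, 1, 3, 4, 5]
  pop 6: no out-edges | ready=[] | order so far=[0, 2, 7, 1, 3, 4, 5, 6]
New canonical toposort: [0, 2, 7, 1, 3, 4, 5, 6]
Compare positions:
  Node 0: index 0 -> 0 (same)
  Node 1: index 3 -> 3 (same)
  Node 2: index 1 -> 1 (same)
  Node 3: index 4 -> 4 (same)
  Node 4: index 5 -> 5 (same)
  Node 5: index 6 -> 6 (same)
  Node 6: index 7 -> 7 (same)
  Node 7: index 2 -> 2 (same)
Nodes that changed position: none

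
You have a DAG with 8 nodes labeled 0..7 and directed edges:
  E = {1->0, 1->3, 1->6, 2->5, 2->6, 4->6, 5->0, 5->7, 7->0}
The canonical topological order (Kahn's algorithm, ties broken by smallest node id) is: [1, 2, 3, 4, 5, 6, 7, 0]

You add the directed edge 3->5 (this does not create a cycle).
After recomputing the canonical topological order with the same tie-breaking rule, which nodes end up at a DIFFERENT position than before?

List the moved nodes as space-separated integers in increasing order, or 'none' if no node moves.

Answer: none

Derivation:
Old toposort: [1, 2, 3, 4, 5, 6, 7, 0]
Added edge 3->5
Recompute Kahn (smallest-id tiebreak):
  initial in-degrees: [3, 0, 0, 1, 0, 2, 3, 1]
  ready (indeg=0): [1, 2, 4]
  pop 1: indeg[0]->2; indeg[3]->0; indeg[6]->2 | ready=[2, 3, 4] | order so far=[1]
  pop 2: indeg[5]->1; indeg[6]->1 | ready=[3, 4] | order so far=[1, 2]
  pop 3: indeg[5]->0 | ready=[4, 5] | order so far=[1, 2, 3]
  pop 4: indeg[6]->0 | ready=[5, 6] | order so far=[1, 2, 3, 4]
  pop 5: indeg[0]->1; indeg[7]->0 | ready=[6, 7] | order so far=[1, 2, 3, 4, 5]
  pop 6: no out-edges | ready=[7] | order so far=[1, 2, 3, 4, 5, 6]
  pop 7: indeg[0]->0 | ready=[0] | order so far=[1, 2, 3, 4, 5, 6, 7]
  pop 0: no out-edges | ready=[] | order so far=[1, 2, 3, 4, 5, 6, 7, 0]
New canonical toposort: [1, 2, 3, 4, 5, 6, 7, 0]
Compare positions:
  Node 0: index 7 -> 7 (same)
  Node 1: index 0 -> 0 (same)
  Node 2: index 1 -> 1 (same)
  Node 3: index 2 -> 2 (same)
  Node 4: index 3 -> 3 (same)
  Node 5: index 4 -> 4 (same)
  Node 6: index 5 -> 5 (same)
  Node 7: index 6 -> 6 (same)
Nodes that changed position: none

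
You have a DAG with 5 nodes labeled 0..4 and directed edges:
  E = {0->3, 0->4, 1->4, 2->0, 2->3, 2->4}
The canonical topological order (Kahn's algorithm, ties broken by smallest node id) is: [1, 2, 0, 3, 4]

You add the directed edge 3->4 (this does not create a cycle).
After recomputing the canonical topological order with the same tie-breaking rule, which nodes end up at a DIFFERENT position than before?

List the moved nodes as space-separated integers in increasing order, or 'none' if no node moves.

Answer: none

Derivation:
Old toposort: [1, 2, 0, 3, 4]
Added edge 3->4
Recompute Kahn (smallest-id tiebreak):
  initial in-degrees: [1, 0, 0, 2, 4]
  ready (indeg=0): [1, 2]
  pop 1: indeg[4]->3 | ready=[2] | order so far=[1]
  pop 2: indeg[0]->0; indeg[3]->1; indeg[4]->2 | ready=[0] | order so far=[1, 2]
  pop 0: indeg[3]->0; indeg[4]->1 | ready=[3] | order so far=[1, 2, 0]
  pop 3: indeg[4]->0 | ready=[4] | order so far=[1, 2, 0, 3]
  pop 4: no out-edges | ready=[] | order so far=[1, 2, 0, 3, 4]
New canonical toposort: [1, 2, 0, 3, 4]
Compare positions:
  Node 0: index 2 -> 2 (same)
  Node 1: index 0 -> 0 (same)
  Node 2: index 1 -> 1 (same)
  Node 3: index 3 -> 3 (same)
  Node 4: index 4 -> 4 (same)
Nodes that changed position: none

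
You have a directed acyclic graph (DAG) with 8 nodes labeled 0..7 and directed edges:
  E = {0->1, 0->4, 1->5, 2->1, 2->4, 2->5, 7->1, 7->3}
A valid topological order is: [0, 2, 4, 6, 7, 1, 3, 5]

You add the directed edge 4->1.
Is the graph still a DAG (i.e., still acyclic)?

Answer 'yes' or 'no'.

Given toposort: [0, 2, 4, 6, 7, 1, 3, 5]
Position of 4: index 2; position of 1: index 5
New edge 4->1: forward
Forward edge: respects the existing order. Still a DAG, same toposort still valid.
Still a DAG? yes

Answer: yes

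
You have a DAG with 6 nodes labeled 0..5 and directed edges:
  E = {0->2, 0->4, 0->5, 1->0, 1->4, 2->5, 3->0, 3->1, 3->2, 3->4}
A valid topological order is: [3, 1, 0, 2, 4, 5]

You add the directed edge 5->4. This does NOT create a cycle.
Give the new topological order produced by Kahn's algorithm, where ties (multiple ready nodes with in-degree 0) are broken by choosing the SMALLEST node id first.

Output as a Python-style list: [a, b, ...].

Answer: [3, 1, 0, 2, 5, 4]

Derivation:
Old toposort: [3, 1, 0, 2, 4, 5]
Added edge: 5->4
Position of 5 (5) > position of 4 (4). Must reorder: 5 must now come before 4.
Run Kahn's algorithm (break ties by smallest node id):
  initial in-degrees: [2, 1, 2, 0, 4, 2]
  ready (indeg=0): [3]
  pop 3: indeg[0]->1; indeg[1]->0; indeg[2]->1; indeg[4]->3 | ready=[1] | order so far=[3]
  pop 1: indeg[0]->0; indeg[4]->2 | ready=[0] | order so far=[3, 1]
  pop 0: indeg[2]->0; indeg[4]->1; indeg[5]->1 | ready=[2] | order so far=[3, 1, 0]
  pop 2: indeg[5]->0 | ready=[5] | order so far=[3, 1, 0, 2]
  pop 5: indeg[4]->0 | ready=[4] | order so far=[3, 1, 0, 2, 5]
  pop 4: no out-edges | ready=[] | order so far=[3, 1, 0, 2, 5, 4]
  Result: [3, 1, 0, 2, 5, 4]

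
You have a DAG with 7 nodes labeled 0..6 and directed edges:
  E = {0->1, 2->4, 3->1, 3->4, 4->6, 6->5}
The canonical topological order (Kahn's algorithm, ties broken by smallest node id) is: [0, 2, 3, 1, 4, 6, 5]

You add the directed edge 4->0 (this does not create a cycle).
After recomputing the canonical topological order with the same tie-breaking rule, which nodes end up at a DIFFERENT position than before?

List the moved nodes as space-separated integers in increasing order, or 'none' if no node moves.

Old toposort: [0, 2, 3, 1, 4, 6, 5]
Added edge 4->0
Recompute Kahn (smallest-id tiebreak):
  initial in-degrees: [1, 2, 0, 0, 2, 1, 1]
  ready (indeg=0): [2, 3]
  pop 2: indeg[4]->1 | ready=[3] | order so far=[2]
  pop 3: indeg[1]->1; indeg[4]->0 | ready=[4] | order so far=[2, 3]
  pop 4: indeg[0]->0; indeg[6]->0 | ready=[0, 6] | order so far=[2, 3, 4]
  pop 0: indeg[1]->0 | ready=[1, 6] | order so far=[2, 3, 4, 0]
  pop 1: no out-edges | ready=[6] | order so far=[2, 3, 4, 0, 1]
  pop 6: indeg[5]->0 | ready=[5] | order so far=[2, 3, 4, 0, 1, 6]
  pop 5: no out-edges | ready=[] | order so far=[2, 3, 4, 0, 1, 6, 5]
New canonical toposort: [2, 3, 4, 0, 1, 6, 5]
Compare positions:
  Node 0: index 0 -> 3 (moved)
  Node 1: index 3 -> 4 (moved)
  Node 2: index 1 -> 0 (moved)
  Node 3: index 2 -> 1 (moved)
  Node 4: index 4 -> 2 (moved)
  Node 5: index 6 -> 6 (same)
  Node 6: index 5 -> 5 (same)
Nodes that changed position: 0 1 2 3 4

Answer: 0 1 2 3 4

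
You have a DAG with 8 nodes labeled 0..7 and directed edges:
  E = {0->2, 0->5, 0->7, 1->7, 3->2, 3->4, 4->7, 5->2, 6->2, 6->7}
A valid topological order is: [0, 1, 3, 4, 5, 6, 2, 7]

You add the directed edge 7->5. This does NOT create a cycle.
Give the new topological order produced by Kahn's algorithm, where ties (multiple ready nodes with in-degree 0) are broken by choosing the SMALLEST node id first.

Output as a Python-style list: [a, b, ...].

Old toposort: [0, 1, 3, 4, 5, 6, 2, 7]
Added edge: 7->5
Position of 7 (7) > position of 5 (4). Must reorder: 7 must now come before 5.
Run Kahn's algorithm (break ties by smallest node id):
  initial in-degrees: [0, 0, 4, 0, 1, 2, 0, 4]
  ready (indeg=0): [0, 1, 3, 6]
  pop 0: indeg[2]->3; indeg[5]->1; indeg[7]->3 | ready=[1, 3, 6] | order so far=[0]
  pop 1: indeg[7]->2 | ready=[3, 6] | order so far=[0, 1]
  pop 3: indeg[2]->2; indeg[4]->0 | ready=[4, 6] | order so far=[0, 1, 3]
  pop 4: indeg[7]->1 | ready=[6] | order so far=[0, 1, 3, 4]
  pop 6: indeg[2]->1; indeg[7]->0 | ready=[7] | order so far=[0, 1, 3, 4, 6]
  pop 7: indeg[5]->0 | ready=[5] | order so far=[0, 1, 3, 4, 6, 7]
  pop 5: indeg[2]->0 | ready=[2] | order so far=[0, 1, 3, 4, 6, 7, 5]
  pop 2: no out-edges | ready=[] | order so far=[0, 1, 3, 4, 6, 7, 5, 2]
  Result: [0, 1, 3, 4, 6, 7, 5, 2]

Answer: [0, 1, 3, 4, 6, 7, 5, 2]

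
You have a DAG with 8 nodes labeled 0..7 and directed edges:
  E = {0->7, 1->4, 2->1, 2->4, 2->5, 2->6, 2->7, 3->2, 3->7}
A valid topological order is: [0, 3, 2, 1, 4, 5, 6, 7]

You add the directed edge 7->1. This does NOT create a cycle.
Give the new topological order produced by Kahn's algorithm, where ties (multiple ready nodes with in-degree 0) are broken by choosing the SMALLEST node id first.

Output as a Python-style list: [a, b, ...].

Old toposort: [0, 3, 2, 1, 4, 5, 6, 7]
Added edge: 7->1
Position of 7 (7) > position of 1 (3). Must reorder: 7 must now come before 1.
Run Kahn's algorithm (break ties by smallest node id):
  initial in-degrees: [0, 2, 1, 0, 2, 1, 1, 3]
  ready (indeg=0): [0, 3]
  pop 0: indeg[7]->2 | ready=[3] | order so far=[0]
  pop 3: indeg[2]->0; indeg[7]->1 | ready=[2] | order so far=[0, 3]
  pop 2: indeg[1]->1; indeg[4]->1; indeg[5]->0; indeg[6]->0; indeg[7]->0 | ready=[5, 6, 7] | order so far=[0, 3, 2]
  pop 5: no out-edges | ready=[6, 7] | order so far=[0, 3, 2, 5]
  pop 6: no out-edges | ready=[7] | order so far=[0, 3, 2, 5, 6]
  pop 7: indeg[1]->0 | ready=[1] | order so far=[0, 3, 2, 5, 6, 7]
  pop 1: indeg[4]->0 | ready=[4] | order so far=[0, 3, 2, 5, 6, 7, 1]
  pop 4: no out-edges | ready=[] | order so far=[0, 3, 2, 5, 6, 7, 1, 4]
  Result: [0, 3, 2, 5, 6, 7, 1, 4]

Answer: [0, 3, 2, 5, 6, 7, 1, 4]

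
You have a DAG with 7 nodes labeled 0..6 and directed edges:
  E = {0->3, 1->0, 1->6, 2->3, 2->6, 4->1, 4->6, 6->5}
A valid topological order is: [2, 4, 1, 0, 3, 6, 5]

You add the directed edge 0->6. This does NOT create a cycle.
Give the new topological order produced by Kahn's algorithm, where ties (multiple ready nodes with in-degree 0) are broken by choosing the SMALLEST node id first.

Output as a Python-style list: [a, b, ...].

Answer: [2, 4, 1, 0, 3, 6, 5]

Derivation:
Old toposort: [2, 4, 1, 0, 3, 6, 5]
Added edge: 0->6
Position of 0 (3) < position of 6 (5). Old order still valid.
Run Kahn's algorithm (break ties by smallest node id):
  initial in-degrees: [1, 1, 0, 2, 0, 1, 4]
  ready (indeg=0): [2, 4]
  pop 2: indeg[3]->1; indeg[6]->3 | ready=[4] | order so far=[2]
  pop 4: indeg[1]->0; indeg[6]->2 | ready=[1] | order so far=[2, 4]
  pop 1: indeg[0]->0; indeg[6]->1 | ready=[0] | order so far=[2, 4, 1]
  pop 0: indeg[3]->0; indeg[6]->0 | ready=[3, 6] | order so far=[2, 4, 1, 0]
  pop 3: no out-edges | ready=[6] | order so far=[2, 4, 1, 0, 3]
  pop 6: indeg[5]->0 | ready=[5] | order so far=[2, 4, 1, 0, 3, 6]
  pop 5: no out-edges | ready=[] | order so far=[2, 4, 1, 0, 3, 6, 5]
  Result: [2, 4, 1, 0, 3, 6, 5]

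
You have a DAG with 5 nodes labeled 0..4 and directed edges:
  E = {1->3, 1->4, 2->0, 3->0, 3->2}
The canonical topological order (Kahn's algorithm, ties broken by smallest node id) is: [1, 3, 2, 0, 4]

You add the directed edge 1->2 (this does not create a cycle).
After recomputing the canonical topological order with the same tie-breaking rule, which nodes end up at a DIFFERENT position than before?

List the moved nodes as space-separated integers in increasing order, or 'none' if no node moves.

Old toposort: [1, 3, 2, 0, 4]
Added edge 1->2
Recompute Kahn (smallest-id tiebreak):
  initial in-degrees: [2, 0, 2, 1, 1]
  ready (indeg=0): [1]
  pop 1: indeg[2]->1; indeg[3]->0; indeg[4]->0 | ready=[3, 4] | order so far=[1]
  pop 3: indeg[0]->1; indeg[2]->0 | ready=[2, 4] | order so far=[1, 3]
  pop 2: indeg[0]->0 | ready=[0, 4] | order so far=[1, 3, 2]
  pop 0: no out-edges | ready=[4] | order so far=[1, 3, 2, 0]
  pop 4: no out-edges | ready=[] | order so far=[1, 3, 2, 0, 4]
New canonical toposort: [1, 3, 2, 0, 4]
Compare positions:
  Node 0: index 3 -> 3 (same)
  Node 1: index 0 -> 0 (same)
  Node 2: index 2 -> 2 (same)
  Node 3: index 1 -> 1 (same)
  Node 4: index 4 -> 4 (same)
Nodes that changed position: none

Answer: none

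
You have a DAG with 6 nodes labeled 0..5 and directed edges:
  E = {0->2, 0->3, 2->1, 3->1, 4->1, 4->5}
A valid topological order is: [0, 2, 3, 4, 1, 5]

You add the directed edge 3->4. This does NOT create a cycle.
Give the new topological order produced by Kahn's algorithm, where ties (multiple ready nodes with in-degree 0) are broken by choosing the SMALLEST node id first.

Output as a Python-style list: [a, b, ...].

Old toposort: [0, 2, 3, 4, 1, 5]
Added edge: 3->4
Position of 3 (2) < position of 4 (3). Old order still valid.
Run Kahn's algorithm (break ties by smallest node id):
  initial in-degrees: [0, 3, 1, 1, 1, 1]
  ready (indeg=0): [0]
  pop 0: indeg[2]->0; indeg[3]->0 | ready=[2, 3] | order so far=[0]
  pop 2: indeg[1]->2 | ready=[3] | order so far=[0, 2]
  pop 3: indeg[1]->1; indeg[4]->0 | ready=[4] | order so far=[0, 2, 3]
  pop 4: indeg[1]->0; indeg[5]->0 | ready=[1, 5] | order so far=[0, 2, 3, 4]
  pop 1: no out-edges | ready=[5] | order so far=[0, 2, 3, 4, 1]
  pop 5: no out-edges | ready=[] | order so far=[0, 2, 3, 4, 1, 5]
  Result: [0, 2, 3, 4, 1, 5]

Answer: [0, 2, 3, 4, 1, 5]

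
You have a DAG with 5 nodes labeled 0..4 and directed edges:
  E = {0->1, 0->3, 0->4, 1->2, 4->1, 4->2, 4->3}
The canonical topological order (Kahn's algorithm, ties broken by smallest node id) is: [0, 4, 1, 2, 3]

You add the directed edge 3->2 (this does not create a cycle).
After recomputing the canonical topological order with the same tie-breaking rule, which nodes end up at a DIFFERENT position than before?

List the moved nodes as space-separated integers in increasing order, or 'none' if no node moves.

Answer: 2 3

Derivation:
Old toposort: [0, 4, 1, 2, 3]
Added edge 3->2
Recompute Kahn (smallest-id tiebreak):
  initial in-degrees: [0, 2, 3, 2, 1]
  ready (indeg=0): [0]
  pop 0: indeg[1]->1; indeg[3]->1; indeg[4]->0 | ready=[4] | order so far=[0]
  pop 4: indeg[1]->0; indeg[2]->2; indeg[3]->0 | ready=[1, 3] | order so far=[0, 4]
  pop 1: indeg[2]->1 | ready=[3] | order so far=[0, 4, 1]
  pop 3: indeg[2]->0 | ready=[2] | order so far=[0, 4, 1, 3]
  pop 2: no out-edges | ready=[] | order so far=[0, 4, 1, 3, 2]
New canonical toposort: [0, 4, 1, 3, 2]
Compare positions:
  Node 0: index 0 -> 0 (same)
  Node 1: index 2 -> 2 (same)
  Node 2: index 3 -> 4 (moved)
  Node 3: index 4 -> 3 (moved)
  Node 4: index 1 -> 1 (same)
Nodes that changed position: 2 3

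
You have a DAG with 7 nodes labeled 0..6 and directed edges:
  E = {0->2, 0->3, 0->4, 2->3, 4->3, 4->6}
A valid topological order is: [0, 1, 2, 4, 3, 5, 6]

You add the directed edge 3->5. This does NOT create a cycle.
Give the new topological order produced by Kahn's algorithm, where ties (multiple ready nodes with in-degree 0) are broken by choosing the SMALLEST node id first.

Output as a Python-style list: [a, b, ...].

Answer: [0, 1, 2, 4, 3, 5, 6]

Derivation:
Old toposort: [0, 1, 2, 4, 3, 5, 6]
Added edge: 3->5
Position of 3 (4) < position of 5 (5). Old order still valid.
Run Kahn's algorithm (break ties by smallest node id):
  initial in-degrees: [0, 0, 1, 3, 1, 1, 1]
  ready (indeg=0): [0, 1]
  pop 0: indeg[2]->0; indeg[3]->2; indeg[4]->0 | ready=[1, 2, 4] | order so far=[0]
  pop 1: no out-edges | ready=[2, 4] | order so far=[0, 1]
  pop 2: indeg[3]->1 | ready=[4] | order so far=[0, 1, 2]
  pop 4: indeg[3]->0; indeg[6]->0 | ready=[3, 6] | order so far=[0, 1, 2, 4]
  pop 3: indeg[5]->0 | ready=[5, 6] | order so far=[0, 1, 2, 4, 3]
  pop 5: no out-edges | ready=[6] | order so far=[0, 1, 2, 4, 3, 5]
  pop 6: no out-edges | ready=[] | order so far=[0, 1, 2, 4, 3, 5, 6]
  Result: [0, 1, 2, 4, 3, 5, 6]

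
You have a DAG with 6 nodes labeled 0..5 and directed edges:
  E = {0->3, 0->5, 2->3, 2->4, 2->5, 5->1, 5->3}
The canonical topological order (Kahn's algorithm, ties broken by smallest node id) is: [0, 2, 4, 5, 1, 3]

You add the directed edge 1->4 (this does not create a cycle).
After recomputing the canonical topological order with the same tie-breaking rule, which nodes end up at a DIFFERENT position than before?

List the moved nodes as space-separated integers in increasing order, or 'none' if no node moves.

Old toposort: [0, 2, 4, 5, 1, 3]
Added edge 1->4
Recompute Kahn (smallest-id tiebreak):
  initial in-degrees: [0, 1, 0, 3, 2, 2]
  ready (indeg=0): [0, 2]
  pop 0: indeg[3]->2; indeg[5]->1 | ready=[2] | order so far=[0]
  pop 2: indeg[3]->1; indeg[4]->1; indeg[5]->0 | ready=[5] | order so far=[0, 2]
  pop 5: indeg[1]->0; indeg[3]->0 | ready=[1, 3] | order so far=[0, 2, 5]
  pop 1: indeg[4]->0 | ready=[3, 4] | order so far=[0, 2, 5, 1]
  pop 3: no out-edges | ready=[4] | order so far=[0, 2, 5, 1, 3]
  pop 4: no out-edges | ready=[] | order so far=[0, 2, 5, 1, 3, 4]
New canonical toposort: [0, 2, 5, 1, 3, 4]
Compare positions:
  Node 0: index 0 -> 0 (same)
  Node 1: index 4 -> 3 (moved)
  Node 2: index 1 -> 1 (same)
  Node 3: index 5 -> 4 (moved)
  Node 4: index 2 -> 5 (moved)
  Node 5: index 3 -> 2 (moved)
Nodes that changed position: 1 3 4 5

Answer: 1 3 4 5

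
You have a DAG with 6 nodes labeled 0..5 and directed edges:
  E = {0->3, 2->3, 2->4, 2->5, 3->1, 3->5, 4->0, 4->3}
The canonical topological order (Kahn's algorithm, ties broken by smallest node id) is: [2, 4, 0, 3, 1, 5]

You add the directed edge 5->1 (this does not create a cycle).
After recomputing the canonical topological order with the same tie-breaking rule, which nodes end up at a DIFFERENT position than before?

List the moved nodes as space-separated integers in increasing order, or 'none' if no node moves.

Answer: 1 5

Derivation:
Old toposort: [2, 4, 0, 3, 1, 5]
Added edge 5->1
Recompute Kahn (smallest-id tiebreak):
  initial in-degrees: [1, 2, 0, 3, 1, 2]
  ready (indeg=0): [2]
  pop 2: indeg[3]->2; indeg[4]->0; indeg[5]->1 | ready=[4] | order so far=[2]
  pop 4: indeg[0]->0; indeg[3]->1 | ready=[0] | order so far=[2, 4]
  pop 0: indeg[3]->0 | ready=[3] | order so far=[2, 4, 0]
  pop 3: indeg[1]->1; indeg[5]->0 | ready=[5] | order so far=[2, 4, 0, 3]
  pop 5: indeg[1]->0 | ready=[1] | order so far=[2, 4, 0, 3, 5]
  pop 1: no out-edges | ready=[] | order so far=[2, 4, 0, 3, 5, 1]
New canonical toposort: [2, 4, 0, 3, 5, 1]
Compare positions:
  Node 0: index 2 -> 2 (same)
  Node 1: index 4 -> 5 (moved)
  Node 2: index 0 -> 0 (same)
  Node 3: index 3 -> 3 (same)
  Node 4: index 1 -> 1 (same)
  Node 5: index 5 -> 4 (moved)
Nodes that changed position: 1 5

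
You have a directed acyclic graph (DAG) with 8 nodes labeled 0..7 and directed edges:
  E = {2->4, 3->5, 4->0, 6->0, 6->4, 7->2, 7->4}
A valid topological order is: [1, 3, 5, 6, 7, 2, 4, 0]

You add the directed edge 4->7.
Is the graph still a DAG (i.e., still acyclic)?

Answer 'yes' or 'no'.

Given toposort: [1, 3, 5, 6, 7, 2, 4, 0]
Position of 4: index 6; position of 7: index 4
New edge 4->7: backward (u after v in old order)
Backward edge: old toposort is now invalid. Check if this creates a cycle.
Does 7 already reach 4? Reachable from 7: [0, 2, 4, 7]. YES -> cycle!
Still a DAG? no

Answer: no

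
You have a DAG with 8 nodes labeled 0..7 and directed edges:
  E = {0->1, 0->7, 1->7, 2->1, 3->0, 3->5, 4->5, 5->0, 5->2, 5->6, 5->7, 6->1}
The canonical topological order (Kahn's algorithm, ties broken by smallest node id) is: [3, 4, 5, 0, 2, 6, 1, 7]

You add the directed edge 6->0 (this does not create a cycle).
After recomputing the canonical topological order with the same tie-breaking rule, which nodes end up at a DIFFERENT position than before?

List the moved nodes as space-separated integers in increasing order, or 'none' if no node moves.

Old toposort: [3, 4, 5, 0, 2, 6, 1, 7]
Added edge 6->0
Recompute Kahn (smallest-id tiebreak):
  initial in-degrees: [3, 3, 1, 0, 0, 2, 1, 3]
  ready (indeg=0): [3, 4]
  pop 3: indeg[0]->2; indeg[5]->1 | ready=[4] | order so far=[3]
  pop 4: indeg[5]->0 | ready=[5] | order so far=[3, 4]
  pop 5: indeg[0]->1; indeg[2]->0; indeg[6]->0; indeg[7]->2 | ready=[2, 6] | order so far=[3, 4, 5]
  pop 2: indeg[1]->2 | ready=[6] | order so far=[3, 4, 5, 2]
  pop 6: indeg[0]->0; indeg[1]->1 | ready=[0] | order so far=[3, 4, 5, 2, 6]
  pop 0: indeg[1]->0; indeg[7]->1 | ready=[1] | order so far=[3, 4, 5, 2, 6, 0]
  pop 1: indeg[7]->0 | ready=[7] | order so far=[3, 4, 5, 2, 6, 0, 1]
  pop 7: no out-edges | ready=[] | order so far=[3, 4, 5, 2, 6, 0, 1, 7]
New canonical toposort: [3, 4, 5, 2, 6, 0, 1, 7]
Compare positions:
  Node 0: index 3 -> 5 (moved)
  Node 1: index 6 -> 6 (same)
  Node 2: index 4 -> 3 (moved)
  Node 3: index 0 -> 0 (same)
  Node 4: index 1 -> 1 (same)
  Node 5: index 2 -> 2 (same)
  Node 6: index 5 -> 4 (moved)
  Node 7: index 7 -> 7 (same)
Nodes that changed position: 0 2 6

Answer: 0 2 6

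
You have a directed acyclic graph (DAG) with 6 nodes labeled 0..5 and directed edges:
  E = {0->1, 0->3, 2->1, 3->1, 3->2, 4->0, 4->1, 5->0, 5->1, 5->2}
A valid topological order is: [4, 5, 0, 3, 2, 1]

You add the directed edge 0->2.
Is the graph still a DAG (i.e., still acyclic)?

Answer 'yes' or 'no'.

Given toposort: [4, 5, 0, 3, 2, 1]
Position of 0: index 2; position of 2: index 4
New edge 0->2: forward
Forward edge: respects the existing order. Still a DAG, same toposort still valid.
Still a DAG? yes

Answer: yes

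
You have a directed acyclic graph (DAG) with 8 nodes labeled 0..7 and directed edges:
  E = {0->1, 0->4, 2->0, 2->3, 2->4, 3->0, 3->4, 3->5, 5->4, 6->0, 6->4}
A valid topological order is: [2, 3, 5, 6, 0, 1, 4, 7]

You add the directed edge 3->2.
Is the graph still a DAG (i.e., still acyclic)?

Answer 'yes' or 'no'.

Answer: no

Derivation:
Given toposort: [2, 3, 5, 6, 0, 1, 4, 7]
Position of 3: index 1; position of 2: index 0
New edge 3->2: backward (u after v in old order)
Backward edge: old toposort is now invalid. Check if this creates a cycle.
Does 2 already reach 3? Reachable from 2: [0, 1, 2, 3, 4, 5]. YES -> cycle!
Still a DAG? no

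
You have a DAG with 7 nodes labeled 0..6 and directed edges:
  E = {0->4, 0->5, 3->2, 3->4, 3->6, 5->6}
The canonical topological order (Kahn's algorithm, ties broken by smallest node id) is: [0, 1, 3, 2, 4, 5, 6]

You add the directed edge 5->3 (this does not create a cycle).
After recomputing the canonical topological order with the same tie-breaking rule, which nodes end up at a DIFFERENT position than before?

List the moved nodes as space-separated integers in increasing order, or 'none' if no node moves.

Answer: 2 3 4 5

Derivation:
Old toposort: [0, 1, 3, 2, 4, 5, 6]
Added edge 5->3
Recompute Kahn (smallest-id tiebreak):
  initial in-degrees: [0, 0, 1, 1, 2, 1, 2]
  ready (indeg=0): [0, 1]
  pop 0: indeg[4]->1; indeg[5]->0 | ready=[1, 5] | order so far=[0]
  pop 1: no out-edges | ready=[5] | order so far=[0, 1]
  pop 5: indeg[3]->0; indeg[6]->1 | ready=[3] | order so far=[0, 1, 5]
  pop 3: indeg[2]->0; indeg[4]->0; indeg[6]->0 | ready=[2, 4, 6] | order so far=[0, 1, 5, 3]
  pop 2: no out-edges | ready=[4, 6] | order so far=[0, 1, 5, 3, 2]
  pop 4: no out-edges | ready=[6] | order so far=[0, 1, 5, 3, 2, 4]
  pop 6: no out-edges | ready=[] | order so far=[0, 1, 5, 3, 2, 4, 6]
New canonical toposort: [0, 1, 5, 3, 2, 4, 6]
Compare positions:
  Node 0: index 0 -> 0 (same)
  Node 1: index 1 -> 1 (same)
  Node 2: index 3 -> 4 (moved)
  Node 3: index 2 -> 3 (moved)
  Node 4: index 4 -> 5 (moved)
  Node 5: index 5 -> 2 (moved)
  Node 6: index 6 -> 6 (same)
Nodes that changed position: 2 3 4 5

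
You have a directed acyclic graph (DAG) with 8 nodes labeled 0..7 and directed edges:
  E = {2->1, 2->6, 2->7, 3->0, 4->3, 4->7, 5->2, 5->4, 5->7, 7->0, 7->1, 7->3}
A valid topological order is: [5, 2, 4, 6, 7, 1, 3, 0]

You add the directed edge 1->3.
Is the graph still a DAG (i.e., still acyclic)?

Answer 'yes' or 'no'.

Given toposort: [5, 2, 4, 6, 7, 1, 3, 0]
Position of 1: index 5; position of 3: index 6
New edge 1->3: forward
Forward edge: respects the existing order. Still a DAG, same toposort still valid.
Still a DAG? yes

Answer: yes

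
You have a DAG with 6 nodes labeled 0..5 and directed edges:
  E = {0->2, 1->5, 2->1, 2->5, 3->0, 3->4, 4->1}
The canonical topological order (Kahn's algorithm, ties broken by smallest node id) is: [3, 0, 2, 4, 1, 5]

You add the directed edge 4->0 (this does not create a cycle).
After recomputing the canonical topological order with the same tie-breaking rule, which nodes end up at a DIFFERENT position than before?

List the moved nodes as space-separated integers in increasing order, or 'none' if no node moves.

Old toposort: [3, 0, 2, 4, 1, 5]
Added edge 4->0
Recompute Kahn (smallest-id tiebreak):
  initial in-degrees: [2, 2, 1, 0, 1, 2]
  ready (indeg=0): [3]
  pop 3: indeg[0]->1; indeg[4]->0 | ready=[4] | order so far=[3]
  pop 4: indeg[0]->0; indeg[1]->1 | ready=[0] | order so far=[3, 4]
  pop 0: indeg[2]->0 | ready=[2] | order so far=[3, 4, 0]
  pop 2: indeg[1]->0; indeg[5]->1 | ready=[1] | order so far=[3, 4, 0, 2]
  pop 1: indeg[5]->0 | ready=[5] | order so far=[3, 4, 0, 2, 1]
  pop 5: no out-edges | ready=[] | order so far=[3, 4, 0, 2, 1, 5]
New canonical toposort: [3, 4, 0, 2, 1, 5]
Compare positions:
  Node 0: index 1 -> 2 (moved)
  Node 1: index 4 -> 4 (same)
  Node 2: index 2 -> 3 (moved)
  Node 3: index 0 -> 0 (same)
  Node 4: index 3 -> 1 (moved)
  Node 5: index 5 -> 5 (same)
Nodes that changed position: 0 2 4

Answer: 0 2 4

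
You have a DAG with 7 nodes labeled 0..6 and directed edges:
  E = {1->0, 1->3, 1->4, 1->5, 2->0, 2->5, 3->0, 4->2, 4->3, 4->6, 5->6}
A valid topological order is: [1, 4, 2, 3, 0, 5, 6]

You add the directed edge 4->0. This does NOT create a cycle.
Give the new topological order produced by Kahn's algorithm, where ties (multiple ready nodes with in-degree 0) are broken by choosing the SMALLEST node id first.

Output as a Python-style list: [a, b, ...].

Answer: [1, 4, 2, 3, 0, 5, 6]

Derivation:
Old toposort: [1, 4, 2, 3, 0, 5, 6]
Added edge: 4->0
Position of 4 (1) < position of 0 (4). Old order still valid.
Run Kahn's algorithm (break ties by smallest node id):
  initial in-degrees: [4, 0, 1, 2, 1, 2, 2]
  ready (indeg=0): [1]
  pop 1: indeg[0]->3; indeg[3]->1; indeg[4]->0; indeg[5]->1 | ready=[4] | order so far=[1]
  pop 4: indeg[0]->2; indeg[2]->0; indeg[3]->0; indeg[6]->1 | ready=[2, 3] | order so far=[1, 4]
  pop 2: indeg[0]->1; indeg[5]->0 | ready=[3, 5] | order so far=[1, 4, 2]
  pop 3: indeg[0]->0 | ready=[0, 5] | order so far=[1, 4, 2, 3]
  pop 0: no out-edges | ready=[5] | order so far=[1, 4, 2, 3, 0]
  pop 5: indeg[6]->0 | ready=[6] | order so far=[1, 4, 2, 3, 0, 5]
  pop 6: no out-edges | ready=[] | order so far=[1, 4, 2, 3, 0, 5, 6]
  Result: [1, 4, 2, 3, 0, 5, 6]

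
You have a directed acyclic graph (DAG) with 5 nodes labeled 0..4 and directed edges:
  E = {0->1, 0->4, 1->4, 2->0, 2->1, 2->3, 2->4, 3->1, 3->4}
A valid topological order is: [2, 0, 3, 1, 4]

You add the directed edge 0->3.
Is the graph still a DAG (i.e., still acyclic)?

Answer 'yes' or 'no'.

Given toposort: [2, 0, 3, 1, 4]
Position of 0: index 1; position of 3: index 2
New edge 0->3: forward
Forward edge: respects the existing order. Still a DAG, same toposort still valid.
Still a DAG? yes

Answer: yes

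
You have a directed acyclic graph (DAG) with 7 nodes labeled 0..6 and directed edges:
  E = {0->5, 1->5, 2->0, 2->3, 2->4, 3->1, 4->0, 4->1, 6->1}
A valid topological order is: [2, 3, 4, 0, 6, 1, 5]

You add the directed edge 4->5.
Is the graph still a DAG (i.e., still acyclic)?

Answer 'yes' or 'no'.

Given toposort: [2, 3, 4, 0, 6, 1, 5]
Position of 4: index 2; position of 5: index 6
New edge 4->5: forward
Forward edge: respects the existing order. Still a DAG, same toposort still valid.
Still a DAG? yes

Answer: yes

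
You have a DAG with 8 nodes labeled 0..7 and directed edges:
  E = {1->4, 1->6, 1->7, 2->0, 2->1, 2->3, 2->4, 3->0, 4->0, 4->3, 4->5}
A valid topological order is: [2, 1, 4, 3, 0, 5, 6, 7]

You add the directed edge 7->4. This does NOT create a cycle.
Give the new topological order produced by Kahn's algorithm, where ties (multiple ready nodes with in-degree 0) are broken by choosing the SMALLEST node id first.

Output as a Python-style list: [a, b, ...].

Old toposort: [2, 1, 4, 3, 0, 5, 6, 7]
Added edge: 7->4
Position of 7 (7) > position of 4 (2). Must reorder: 7 must now come before 4.
Run Kahn's algorithm (break ties by smallest node id):
  initial in-degrees: [3, 1, 0, 2, 3, 1, 1, 1]
  ready (indeg=0): [2]
  pop 2: indeg[0]->2; indeg[1]->0; indeg[3]->1; indeg[4]->2 | ready=[1] | order so far=[2]
  pop 1: indeg[4]->1; indeg[6]->0; indeg[7]->0 | ready=[6, 7] | order so far=[2, 1]
  pop 6: no out-edges | ready=[7] | order so far=[2, 1, 6]
  pop 7: indeg[4]->0 | ready=[4] | order so far=[2, 1, 6, 7]
  pop 4: indeg[0]->1; indeg[3]->0; indeg[5]->0 | ready=[3, 5] | order so far=[2, 1, 6, 7, 4]
  pop 3: indeg[0]->0 | ready=[0, 5] | order so far=[2, 1, 6, 7, 4, 3]
  pop 0: no out-edges | ready=[5] | order so far=[2, 1, 6, 7, 4, 3, 0]
  pop 5: no out-edges | ready=[] | order so far=[2, 1, 6, 7, 4, 3, 0, 5]
  Result: [2, 1, 6, 7, 4, 3, 0, 5]

Answer: [2, 1, 6, 7, 4, 3, 0, 5]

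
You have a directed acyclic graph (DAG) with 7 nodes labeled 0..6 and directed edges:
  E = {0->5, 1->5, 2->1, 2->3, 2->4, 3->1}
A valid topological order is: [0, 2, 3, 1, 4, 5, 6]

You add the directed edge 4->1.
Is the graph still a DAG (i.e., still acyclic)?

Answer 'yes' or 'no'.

Answer: yes

Derivation:
Given toposort: [0, 2, 3, 1, 4, 5, 6]
Position of 4: index 4; position of 1: index 3
New edge 4->1: backward (u after v in old order)
Backward edge: old toposort is now invalid. Check if this creates a cycle.
Does 1 already reach 4? Reachable from 1: [1, 5]. NO -> still a DAG (reorder needed).
Still a DAG? yes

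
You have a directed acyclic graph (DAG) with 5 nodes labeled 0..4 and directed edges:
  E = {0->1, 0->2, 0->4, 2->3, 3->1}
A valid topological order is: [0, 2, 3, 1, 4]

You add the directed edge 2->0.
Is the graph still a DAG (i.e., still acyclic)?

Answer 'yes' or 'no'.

Answer: no

Derivation:
Given toposort: [0, 2, 3, 1, 4]
Position of 2: index 1; position of 0: index 0
New edge 2->0: backward (u after v in old order)
Backward edge: old toposort is now invalid. Check if this creates a cycle.
Does 0 already reach 2? Reachable from 0: [0, 1, 2, 3, 4]. YES -> cycle!
Still a DAG? no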